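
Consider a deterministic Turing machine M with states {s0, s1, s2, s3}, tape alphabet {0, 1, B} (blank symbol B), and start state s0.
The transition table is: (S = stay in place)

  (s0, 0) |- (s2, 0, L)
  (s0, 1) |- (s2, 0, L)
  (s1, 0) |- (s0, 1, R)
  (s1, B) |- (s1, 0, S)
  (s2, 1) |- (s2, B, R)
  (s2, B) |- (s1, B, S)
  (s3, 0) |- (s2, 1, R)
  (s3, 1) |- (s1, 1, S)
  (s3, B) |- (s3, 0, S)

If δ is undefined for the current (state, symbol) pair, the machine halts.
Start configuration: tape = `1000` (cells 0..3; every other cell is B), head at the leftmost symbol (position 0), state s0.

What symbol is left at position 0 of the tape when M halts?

0

s0 | B[1]000   read 1 → write 0, move L, go to s2
s2 | [B]0000   read B → write B, move S, go to s1
s1 | [B]0000   read B → write 0, move S, go to s1
s1 | [0]0000   read 0 → write 1, move R, go to s0
s0 | 1[0]000   read 0 → write 0, move L, go to s2
s2 | [1]0000   read 1 → write B, move R, go to s2
s2 | B[0]000
Cell 0 holds 0 when M halts.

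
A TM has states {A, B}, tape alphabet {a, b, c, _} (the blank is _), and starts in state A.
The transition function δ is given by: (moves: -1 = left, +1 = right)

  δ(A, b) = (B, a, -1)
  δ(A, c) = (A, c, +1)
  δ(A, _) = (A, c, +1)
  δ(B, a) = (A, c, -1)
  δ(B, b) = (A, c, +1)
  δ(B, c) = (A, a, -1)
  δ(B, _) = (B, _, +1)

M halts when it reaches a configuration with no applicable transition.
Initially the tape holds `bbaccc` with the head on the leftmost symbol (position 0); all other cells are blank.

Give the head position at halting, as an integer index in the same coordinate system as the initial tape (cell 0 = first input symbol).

A | _[b]baccc   read b → write a, move -1, go to B
B | [_]abaccc   read _ → write _, move +1, go to B
B | _[a]baccc   read a → write c, move -1, go to A
A | [_]cbaccc   read _ → write c, move +1, go to A
A | c[c]baccc   read c → write c, move +1, go to A
A | cc[b]accc   read b → write a, move -1, go to B
B | c[c]aaccc   read c → write a, move -1, go to A
A | [c]aaaccc   read c → write c, move +1, go to A
A | c[a]aaccc
At halt the head is at cell 0.

0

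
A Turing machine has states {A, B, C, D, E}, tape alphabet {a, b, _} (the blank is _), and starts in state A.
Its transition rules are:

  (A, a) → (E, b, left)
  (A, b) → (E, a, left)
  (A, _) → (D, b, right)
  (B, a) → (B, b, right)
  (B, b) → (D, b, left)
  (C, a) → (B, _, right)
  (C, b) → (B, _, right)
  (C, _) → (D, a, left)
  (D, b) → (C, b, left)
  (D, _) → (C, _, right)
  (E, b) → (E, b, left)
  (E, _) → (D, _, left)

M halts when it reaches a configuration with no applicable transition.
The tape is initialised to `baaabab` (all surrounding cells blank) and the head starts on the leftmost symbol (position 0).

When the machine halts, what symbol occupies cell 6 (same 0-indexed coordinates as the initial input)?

A | __[b]aaabab_   read b → write a, move left, go to E
E | _[_]aaaabab_   read _ → write _, move left, go to D
D | [_]_aaaabab_   read _ → write _, move right, go to C
C | _[_]aaaabab_   read _ → write a, move left, go to D
D | [_]aaaaabab_   read _ → write _, move right, go to C
C | _[a]aaaabab_   read a → write _, move right, go to B
B | __[a]aaabab_   read a → write b, move right, go to B
B | __b[a]aabab_   read a → write b, move right, go to B
B | __bb[a]abab_   read a → write b, move right, go to B
B | __bbb[a]bab_   read a → write b, move right, go to B
B | __bbbb[b]ab_   read b → write b, move left, go to D
D | __bbb[b]bab_   read b → write b, move left, go to C
C | __bb[b]bbab_   read b → write _, move right, go to B
B | __bb_[b]bab_   read b → write b, move left, go to D
D | __bb[_]bbab_   read _ → write _, move right, go to C
C | __bb_[b]bab_   read b → write _, move right, go to B
B | __bb__[b]ab_   read b → write b, move left, go to D
D | __bb_[_]bab_   read _ → write _, move right, go to C
C | __bb__[b]ab_   read b → write _, move right, go to B
B | __bb___[a]b_   read a → write b, move right, go to B
B | __bb___b[b]_   read b → write b, move left, go to D
D | __bb___[b]b_   read b → write b, move left, go to C
C | __bb__[_]bb_   read _ → write a, move left, go to D
D | __bb_[_]abb_   read _ → write _, move right, go to C
C | __bb__[a]bb_   read a → write _, move right, go to B
B | __bb___[b]b_   read b → write b, move left, go to D
D | __bb__[_]bb_   read _ → write _, move right, go to C
C | __bb___[b]b_   read b → write _, move right, go to B
B | __bb____[b]_   read b → write b, move left, go to D
D | __bb___[_]b_   read _ → write _, move right, go to C
C | __bb____[b]_   read b → write _, move right, go to B
B | __bb_____[_]
Cell 6 holds _ when M halts.

_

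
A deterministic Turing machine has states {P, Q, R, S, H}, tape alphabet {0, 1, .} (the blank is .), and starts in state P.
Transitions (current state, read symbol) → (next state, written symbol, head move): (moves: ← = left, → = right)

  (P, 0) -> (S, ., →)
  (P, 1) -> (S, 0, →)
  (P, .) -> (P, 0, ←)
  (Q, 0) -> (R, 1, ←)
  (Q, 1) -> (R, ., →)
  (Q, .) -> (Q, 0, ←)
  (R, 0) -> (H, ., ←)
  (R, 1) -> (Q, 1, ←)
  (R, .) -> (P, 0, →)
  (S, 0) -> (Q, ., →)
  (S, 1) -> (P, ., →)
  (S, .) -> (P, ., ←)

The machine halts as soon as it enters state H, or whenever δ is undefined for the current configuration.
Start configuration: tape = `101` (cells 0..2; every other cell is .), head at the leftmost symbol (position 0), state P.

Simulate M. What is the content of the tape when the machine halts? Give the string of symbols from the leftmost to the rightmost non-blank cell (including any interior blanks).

P | .[1]01....   read 1 → write 0, move →, go to S
S | .0[0]1....   read 0 → write ., move →, go to Q
Q | .0.[1]....   read 1 → write ., move →, go to R
R | .0..[.]...   read . → write 0, move →, go to P
P | .0..0[.]..   read . → write 0, move ←, go to P
P | .0..[0]0..   read 0 → write ., move →, go to S
S | .0...[0]..   read 0 → write ., move →, go to Q
Q | .0....[.].   read . → write 0, move ←, go to Q
Q | .0...[.]0.   read . → write 0, move ←, go to Q
Q | .0..[.]00.   read . → write 0, move ←, go to Q
Q | .0.[.]000.   read . → write 0, move ←, go to Q
Q | .0[.]0000.   read . → write 0, move ←, go to Q
Q | .[0]00000.   read 0 → write 1, move ←, go to R
R | [.]100000.   read . → write 0, move →, go to P
P | 0[1]00000.   read 1 → write 0, move →, go to S
S | 00[0]0000.   read 0 → write ., move →, go to Q
Q | 00.[0]000.   read 0 → write 1, move ←, go to R
R | 00[.]1000.   read . → write 0, move →, go to P
P | 000[1]000.   read 1 → write 0, move →, go to S
S | 0000[0]00.   read 0 → write ., move →, go to Q
Q | 0000.[0]0.   read 0 → write 1, move ←, go to R
R | 0000[.]10.   read . → write 0, move →, go to P
P | 00000[1]0.   read 1 → write 0, move →, go to S
S | 000000[0].   read 0 → write ., move →, go to Q
Q | 000000.[.]   read . → write 0, move ←, go to Q
Q | 000000[.]0   read . → write 0, move ←, go to Q
Q | 00000[0]00   read 0 → write 1, move ←, go to R
R | 0000[0]100   read 0 → write ., move ←, go to H
H | 000[0].100
The non-blank tape span at halt is 0000.100.

0000.100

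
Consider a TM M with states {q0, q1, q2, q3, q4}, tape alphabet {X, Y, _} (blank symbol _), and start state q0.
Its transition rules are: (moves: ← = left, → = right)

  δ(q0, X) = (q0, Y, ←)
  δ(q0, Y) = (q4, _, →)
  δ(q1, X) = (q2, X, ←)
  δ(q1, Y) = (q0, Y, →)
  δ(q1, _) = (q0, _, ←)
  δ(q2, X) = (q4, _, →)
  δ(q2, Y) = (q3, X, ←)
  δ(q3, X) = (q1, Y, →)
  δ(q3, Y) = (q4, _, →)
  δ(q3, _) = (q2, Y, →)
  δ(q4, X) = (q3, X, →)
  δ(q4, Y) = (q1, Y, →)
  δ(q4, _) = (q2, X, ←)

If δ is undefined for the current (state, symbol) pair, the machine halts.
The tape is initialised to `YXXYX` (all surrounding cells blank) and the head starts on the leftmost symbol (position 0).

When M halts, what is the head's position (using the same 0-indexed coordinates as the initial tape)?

state=q0 head=0 tape=[Y]XXYX_   (q0,Y)→(q4,_,→)
state=q4 head=1 tape=_[X]XYX_   (q4,X)→(q3,X,→)
state=q3 head=2 tape=_X[X]YX_   (q3,X)→(q1,Y,→)
state=q1 head=3 tape=_XY[Y]X_   (q1,Y)→(q0,Y,→)
state=q0 head=4 tape=_XYY[X]_   (q0,X)→(q0,Y,←)
state=q0 head=3 tape=_XY[Y]Y_   (q0,Y)→(q4,_,→)
state=q4 head=4 tape=_XY_[Y]_   (q4,Y)→(q1,Y,→)
state=q1 head=5 tape=_XY_Y[_]   (q1,_)→(q0,_,←)
state=q0 head=4 tape=_XY_[Y]_   (q0,Y)→(q4,_,→)
state=q4 head=5 tape=_XY__[_]   (q4,_)→(q2,X,←)
state=q2 head=4 tape=_XY_[_]X
At halt the head is at cell 4.

4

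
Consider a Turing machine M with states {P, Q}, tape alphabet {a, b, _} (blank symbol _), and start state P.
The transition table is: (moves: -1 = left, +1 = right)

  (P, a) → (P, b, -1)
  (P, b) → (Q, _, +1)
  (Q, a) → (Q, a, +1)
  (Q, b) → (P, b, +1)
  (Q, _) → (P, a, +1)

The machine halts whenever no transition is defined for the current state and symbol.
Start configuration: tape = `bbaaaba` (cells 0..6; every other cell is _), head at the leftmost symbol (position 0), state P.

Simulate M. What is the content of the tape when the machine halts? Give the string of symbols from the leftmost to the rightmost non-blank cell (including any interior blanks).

state=P head=0 tape=[b]baaaba__   (P,b)→(Q,_,+1)
state=Q head=1 tape=_[b]aaaba__   (Q,b)→(P,b,+1)
state=P head=2 tape=_b[a]aaba__   (P,a)→(P,b,-1)
state=P head=1 tape=_[b]baaba__   (P,b)→(Q,_,+1)
state=Q head=2 tape=__[b]aaba__   (Q,b)→(P,b,+1)
state=P head=3 tape=__b[a]aba__   (P,a)→(P,b,-1)
state=P head=2 tape=__[b]baba__   (P,b)→(Q,_,+1)
state=Q head=3 tape=___[b]aba__   (Q,b)→(P,b,+1)
state=P head=4 tape=___b[a]ba__   (P,a)→(P,b,-1)
state=P head=3 tape=___[b]bba__   (P,b)→(Q,_,+1)
state=Q head=4 tape=____[b]ba__   (Q,b)→(P,b,+1)
state=P head=5 tape=____b[b]a__   (P,b)→(Q,_,+1)
state=Q head=6 tape=____b_[a]__   (Q,a)→(Q,a,+1)
state=Q head=7 tape=____b_a[_]_   (Q,_)→(P,a,+1)
state=P head=8 tape=____b_aa[_]
The non-blank tape span at halt is b_aa.

b_aa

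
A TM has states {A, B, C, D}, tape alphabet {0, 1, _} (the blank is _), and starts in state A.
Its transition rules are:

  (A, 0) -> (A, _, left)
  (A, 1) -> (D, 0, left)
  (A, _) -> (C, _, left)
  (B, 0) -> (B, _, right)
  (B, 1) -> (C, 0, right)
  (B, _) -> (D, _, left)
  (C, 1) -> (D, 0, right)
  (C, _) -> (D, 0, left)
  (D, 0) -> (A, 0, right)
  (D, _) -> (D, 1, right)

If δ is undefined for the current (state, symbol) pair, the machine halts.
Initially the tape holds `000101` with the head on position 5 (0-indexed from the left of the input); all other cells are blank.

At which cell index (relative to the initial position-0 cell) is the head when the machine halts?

-2

state=A head=5 tape=___00010[1]   (A,1)→(D,0,left)
state=D head=4 tape=___0001[0]0   (D,0)→(A,0,right)
state=A head=5 tape=___00010[0]   (A,0)→(A,_,left)
state=A head=4 tape=___0001[0]_   (A,0)→(A,_,left)
state=A head=3 tape=___000[1]__   (A,1)→(D,0,left)
state=D head=2 tape=___00[0]0__   (D,0)→(A,0,right)
state=A head=3 tape=___000[0]__   (A,0)→(A,_,left)
state=A head=2 tape=___00[0]___   (A,0)→(A,_,left)
state=A head=1 tape=___0[0]____   (A,0)→(A,_,left)
state=A head=0 tape=___[0]_____   (A,0)→(A,_,left)
state=A head=-1 tape=__[_]______   (A,_)→(C,_,left)
state=C head=-2 tape=_[_]_______   (C,_)→(D,0,left)
state=D head=-3 tape=[_]0_______   (D,_)→(D,1,right)
state=D head=-2 tape=1[0]_______   (D,0)→(A,0,right)
state=A head=-1 tape=10[_]______   (A,_)→(C,_,left)
state=C head=-2 tape=1[0]_______
At halt the head is at cell -2.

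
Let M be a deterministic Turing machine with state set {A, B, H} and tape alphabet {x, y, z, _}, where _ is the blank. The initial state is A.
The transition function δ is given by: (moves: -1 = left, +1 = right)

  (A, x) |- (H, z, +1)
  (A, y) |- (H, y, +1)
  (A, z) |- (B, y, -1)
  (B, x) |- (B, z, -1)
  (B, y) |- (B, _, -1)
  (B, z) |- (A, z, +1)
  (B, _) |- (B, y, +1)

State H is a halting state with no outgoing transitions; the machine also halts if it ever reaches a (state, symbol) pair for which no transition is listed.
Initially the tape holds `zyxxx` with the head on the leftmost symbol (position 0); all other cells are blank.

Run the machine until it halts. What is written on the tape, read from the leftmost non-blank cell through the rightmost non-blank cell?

yyyyyyzzx

state=A head=0 tape=____[z]yxxx   (A,z)→(B,y,-1)
state=B head=-1 tape=___[_]yyxxx   (B,_)→(B,y,+1)
state=B head=0 tape=___y[y]yxxx   (B,y)→(B,_,-1)
state=B head=-1 tape=___[y]_yxxx   (B,y)→(B,_,-1)
state=B head=-2 tape=__[_]__yxxx   (B,_)→(B,y,+1)
state=B head=-1 tape=__y[_]_yxxx   (B,_)→(B,y,+1)
state=B head=0 tape=__yy[_]yxxx   (B,_)→(B,y,+1)
state=B head=1 tape=__yyy[y]xxx   (B,y)→(B,_,-1)
state=B head=0 tape=__yy[y]_xxx   (B,y)→(B,_,-1)
state=B head=-1 tape=__y[y]__xxx   (B,y)→(B,_,-1)
state=B head=-2 tape=__[y]___xxx   (B,y)→(B,_,-1)
state=B head=-3 tape=_[_]____xxx   (B,_)→(B,y,+1)
state=B head=-2 tape=_y[_]___xxx   (B,_)→(B,y,+1)
state=B head=-1 tape=_yy[_]__xxx   (B,_)→(B,y,+1)
state=B head=0 tape=_yyy[_]_xxx   (B,_)→(B,y,+1)
state=B head=1 tape=_yyyy[_]xxx   (B,_)→(B,y,+1)
state=B head=2 tape=_yyyyy[x]xx   (B,x)→(B,z,-1)
state=B head=1 tape=_yyyy[y]zxx   (B,y)→(B,_,-1)
state=B head=0 tape=_yyy[y]_zxx   (B,y)→(B,_,-1)
state=B head=-1 tape=_yy[y]__zxx   (B,y)→(B,_,-1)
state=B head=-2 tape=_y[y]___zxx   (B,y)→(B,_,-1)
state=B head=-3 tape=_[y]____zxx   (B,y)→(B,_,-1)
state=B head=-4 tape=[_]_____zxx   (B,_)→(B,y,+1)
state=B head=-3 tape=y[_]____zxx   (B,_)→(B,y,+1)
state=B head=-2 tape=yy[_]___zxx   (B,_)→(B,y,+1)
state=B head=-1 tape=yyy[_]__zxx   (B,_)→(B,y,+1)
state=B head=0 tape=yyyy[_]_zxx   (B,_)→(B,y,+1)
state=B head=1 tape=yyyyy[_]zxx   (B,_)→(B,y,+1)
state=B head=2 tape=yyyyyy[z]xx   (B,z)→(A,z,+1)
state=A head=3 tape=yyyyyyz[x]x   (A,x)→(H,z,+1)
state=H head=4 tape=yyyyyyzz[x]
The non-blank tape span at halt is yyyyyyzzx.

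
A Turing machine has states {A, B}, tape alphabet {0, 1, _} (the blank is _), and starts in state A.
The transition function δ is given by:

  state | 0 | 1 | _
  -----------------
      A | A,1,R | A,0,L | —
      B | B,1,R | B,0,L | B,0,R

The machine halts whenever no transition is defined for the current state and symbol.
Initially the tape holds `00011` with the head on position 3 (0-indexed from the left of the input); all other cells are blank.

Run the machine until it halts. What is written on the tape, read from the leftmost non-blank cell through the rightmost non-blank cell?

01111

A | 000[1]1_   read 1 → write 0, move L, go to A
A | 00[0]01_   read 0 → write 1, move R, go to A
A | 001[0]1_   read 0 → write 1, move R, go to A
A | 0011[1]_   read 1 → write 0, move L, go to A
A | 001[1]0_   read 1 → write 0, move L, go to A
A | 00[1]00_   read 1 → write 0, move L, go to A
A | 0[0]000_   read 0 → write 1, move R, go to A
A | 01[0]00_   read 0 → write 1, move R, go to A
A | 011[0]0_   read 0 → write 1, move R, go to A
A | 0111[0]_   read 0 → write 1, move R, go to A
A | 01111[_]
The non-blank tape span at halt is 01111.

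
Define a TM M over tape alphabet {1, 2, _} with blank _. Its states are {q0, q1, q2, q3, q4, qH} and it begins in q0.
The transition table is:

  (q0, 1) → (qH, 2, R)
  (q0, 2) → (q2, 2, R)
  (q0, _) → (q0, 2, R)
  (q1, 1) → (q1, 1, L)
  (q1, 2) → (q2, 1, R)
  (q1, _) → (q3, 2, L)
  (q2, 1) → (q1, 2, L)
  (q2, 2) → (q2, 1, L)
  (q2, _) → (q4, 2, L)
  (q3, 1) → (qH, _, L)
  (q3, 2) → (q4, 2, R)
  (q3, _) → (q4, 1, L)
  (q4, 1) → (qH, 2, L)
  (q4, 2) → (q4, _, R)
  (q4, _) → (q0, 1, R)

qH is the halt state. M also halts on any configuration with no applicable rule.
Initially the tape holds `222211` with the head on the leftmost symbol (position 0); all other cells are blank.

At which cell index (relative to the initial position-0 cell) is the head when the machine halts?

state=q0 head=0 tape=_____[2]22211   (q0,2)→(q2,2,R)
state=q2 head=1 tape=_____2[2]2211   (q2,2)→(q2,1,L)
state=q2 head=0 tape=_____[2]12211   (q2,2)→(q2,1,L)
state=q2 head=-1 tape=____[_]112211   (q2,_)→(q4,2,L)
state=q4 head=-2 tape=___[_]2112211   (q4,_)→(q0,1,R)
state=q0 head=-1 tape=___1[2]112211   (q0,2)→(q2,2,R)
state=q2 head=0 tape=___12[1]12211   (q2,1)→(q1,2,L)
state=q1 head=-1 tape=___1[2]212211   (q1,2)→(q2,1,R)
state=q2 head=0 tape=___11[2]12211   (q2,2)→(q2,1,L)
state=q2 head=-1 tape=___1[1]112211   (q2,1)→(q1,2,L)
state=q1 head=-2 tape=___[1]2112211   (q1,1)→(q1,1,L)
state=q1 head=-3 tape=__[_]12112211   (q1,_)→(q3,2,L)
state=q3 head=-4 tape=_[_]212112211   (q3,_)→(q4,1,L)
state=q4 head=-5 tape=[_]1212112211   (q4,_)→(q0,1,R)
state=q0 head=-4 tape=1[1]212112211   (q0,1)→(qH,2,R)
state=qH head=-3 tape=12[2]12112211
At halt the head is at cell -3.

-3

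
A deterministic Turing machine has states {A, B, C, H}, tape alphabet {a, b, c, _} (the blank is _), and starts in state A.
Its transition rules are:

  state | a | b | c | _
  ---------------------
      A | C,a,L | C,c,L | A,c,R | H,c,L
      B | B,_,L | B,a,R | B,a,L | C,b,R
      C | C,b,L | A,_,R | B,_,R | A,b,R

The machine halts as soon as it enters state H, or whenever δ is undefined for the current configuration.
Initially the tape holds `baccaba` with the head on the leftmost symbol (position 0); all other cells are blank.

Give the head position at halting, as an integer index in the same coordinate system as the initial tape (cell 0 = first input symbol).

state=A head=0 tape=_[b]accaba_   (A,b)→(C,c,L)
state=C head=-1 tape=[_]caccaba_   (C,_)→(A,b,R)
state=A head=0 tape=b[c]accaba_   (A,c)→(A,c,R)
state=A head=1 tape=bc[a]ccaba_   (A,a)→(C,a,L)
state=C head=0 tape=b[c]accaba_   (C,c)→(B,_,R)
state=B head=1 tape=b_[a]ccaba_   (B,a)→(B,_,L)
state=B head=0 tape=b[_]_ccaba_   (B,_)→(C,b,R)
state=C head=1 tape=bb[_]ccaba_   (C,_)→(A,b,R)
state=A head=2 tape=bbb[c]caba_   (A,c)→(A,c,R)
state=A head=3 tape=bbbc[c]aba_   (A,c)→(A,c,R)
state=A head=4 tape=bbbcc[a]ba_   (A,a)→(C,a,L)
state=C head=3 tape=bbbc[c]aba_   (C,c)→(B,_,R)
state=B head=4 tape=bbbc_[a]ba_   (B,a)→(B,_,L)
state=B head=3 tape=bbbc[_]_ba_   (B,_)→(C,b,R)
state=C head=4 tape=bbbcb[_]ba_   (C,_)→(A,b,R)
state=A head=5 tape=bbbcbb[b]a_   (A,b)→(C,c,L)
state=C head=4 tape=bbbcb[b]ca_   (C,b)→(A,_,R)
state=A head=5 tape=bbbcb_[c]a_   (A,c)→(A,c,R)
state=A head=6 tape=bbbcb_c[a]_   (A,a)→(C,a,L)
state=C head=5 tape=bbbcb_[c]a_   (C,c)→(B,_,R)
state=B head=6 tape=bbbcb__[a]_   (B,a)→(B,_,L)
state=B head=5 tape=bbbcb_[_]__   (B,_)→(C,b,R)
state=C head=6 tape=bbbcb_b[_]_   (C,_)→(A,b,R)
state=A head=7 tape=bbbcb_bb[_]   (A,_)→(H,c,L)
state=H head=6 tape=bbbcb_b[b]c
At halt the head is at cell 6.

6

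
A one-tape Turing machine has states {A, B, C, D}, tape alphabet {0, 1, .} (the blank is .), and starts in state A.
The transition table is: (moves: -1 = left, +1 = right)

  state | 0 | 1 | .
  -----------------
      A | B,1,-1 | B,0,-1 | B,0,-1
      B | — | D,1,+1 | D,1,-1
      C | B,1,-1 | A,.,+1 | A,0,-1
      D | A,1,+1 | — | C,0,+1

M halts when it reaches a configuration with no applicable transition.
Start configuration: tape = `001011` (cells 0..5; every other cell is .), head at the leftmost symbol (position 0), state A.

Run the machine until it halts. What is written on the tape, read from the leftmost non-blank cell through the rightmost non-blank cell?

11101011

A | ..[0]01011   read 0 → write 1, move -1, go to B
B | .[.]101011   read . → write 1, move -1, go to D
D | [.]1101011   read . → write 0, move +1, go to C
C | 0[1]101011   read 1 → write ., move +1, go to A
A | 0.[1]01011   read 1 → write 0, move -1, go to B
B | 0[.]001011   read . → write 1, move -1, go to D
D | [0]1001011   read 0 → write 1, move +1, go to A
A | 1[1]001011   read 1 → write 0, move -1, go to B
B | [1]0001011   read 1 → write 1, move +1, go to D
D | 1[0]001011   read 0 → write 1, move +1, go to A
A | 11[0]01011   read 0 → write 1, move -1, go to B
B | 1[1]101011   read 1 → write 1, move +1, go to D
D | 11[1]01011
The non-blank tape span at halt is 11101011.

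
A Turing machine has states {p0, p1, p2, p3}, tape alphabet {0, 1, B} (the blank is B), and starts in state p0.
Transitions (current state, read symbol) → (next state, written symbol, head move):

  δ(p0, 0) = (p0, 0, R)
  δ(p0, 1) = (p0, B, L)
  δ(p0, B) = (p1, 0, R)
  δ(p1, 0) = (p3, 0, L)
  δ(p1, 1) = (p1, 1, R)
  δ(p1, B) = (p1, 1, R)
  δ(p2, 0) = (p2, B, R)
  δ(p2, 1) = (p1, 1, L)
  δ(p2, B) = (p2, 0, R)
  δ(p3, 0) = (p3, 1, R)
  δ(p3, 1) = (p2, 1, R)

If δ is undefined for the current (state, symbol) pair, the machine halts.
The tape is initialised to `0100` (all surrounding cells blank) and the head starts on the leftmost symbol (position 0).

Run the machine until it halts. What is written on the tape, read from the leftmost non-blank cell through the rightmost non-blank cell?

0111

state=p0 head=0 tape=[0]100B   (p0,0)→(p0,0,R)
state=p0 head=1 tape=0[1]00B   (p0,1)→(p0,B,L)
state=p0 head=0 tape=[0]B00B   (p0,0)→(p0,0,R)
state=p0 head=1 tape=0[B]00B   (p0,B)→(p1,0,R)
state=p1 head=2 tape=00[0]0B   (p1,0)→(p3,0,L)
state=p3 head=1 tape=0[0]00B   (p3,0)→(p3,1,R)
state=p3 head=2 tape=01[0]0B   (p3,0)→(p3,1,R)
state=p3 head=3 tape=011[0]B   (p3,0)→(p3,1,R)
state=p3 head=4 tape=0111[B]
The non-blank tape span at halt is 0111.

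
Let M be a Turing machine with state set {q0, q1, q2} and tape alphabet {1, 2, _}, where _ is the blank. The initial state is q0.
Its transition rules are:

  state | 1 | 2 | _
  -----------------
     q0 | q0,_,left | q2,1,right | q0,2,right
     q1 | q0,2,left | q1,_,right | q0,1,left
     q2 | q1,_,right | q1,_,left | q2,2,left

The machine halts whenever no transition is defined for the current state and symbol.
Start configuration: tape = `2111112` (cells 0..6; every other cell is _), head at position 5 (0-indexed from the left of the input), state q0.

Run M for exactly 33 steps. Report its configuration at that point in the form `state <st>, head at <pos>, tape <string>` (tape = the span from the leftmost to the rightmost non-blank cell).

state q0, head at 4, tape 2_2

state=q0 head=5 tape=21111[1]2   (q0,1)→(q0,_,left)
state=q0 head=4 tape=2111[1]_2   (q0,1)→(q0,_,left)
state=q0 head=3 tape=211[1]__2   (q0,1)→(q0,_,left)
state=q0 head=2 tape=21[1]___2   (q0,1)→(q0,_,left)
state=q0 head=1 tape=2[1]____2   (q0,1)→(q0,_,left)
state=q0 head=0 tape=[2]_____2   (q0,2)→(q2,1,right)
state=q2 head=1 tape=1[_]____2   (q2,_)→(q2,2,left)
state=q2 head=0 tape=[1]2____2   (q2,1)→(q1,_,right)
state=q1 head=1 tape=_[2]____2   (q1,2)→(q1,_,right)
state=q1 head=2 tape=__[_]___2   (q1,_)→(q0,1,left)
state=q0 head=1 tape=_[_]1___2   (q0,_)→(q0,2,right)
state=q0 head=2 tape=_2[1]___2   (q0,1)→(q0,_,left)
state=q0 head=1 tape=_[2]____2   (q0,2)→(q2,1,right)
state=q2 head=2 tape=_1[_]___2   (q2,_)→(q2,2,left)
state=q2 head=1 tape=_[1]2___2   (q2,1)→(q1,_,right)
state=q1 head=2 tape=__[2]___2   (q1,2)→(q1,_,right)
state=q1 head=3 tape=___[_]__2   (q1,_)→(q0,1,left)
state=q0 head=2 tape=__[_]1__2   (q0,_)→(q0,2,right)
state=q0 head=3 tape=__2[1]__2   (q0,1)→(q0,_,left)
state=q0 head=2 tape=__[2]___2   (q0,2)→(q2,1,right)
state=q2 head=3 tape=__1[_]__2   (q2,_)→(q2,2,left)
state=q2 head=2 tape=__[1]2__2   (q2,1)→(q1,_,right)
state=q1 head=3 tape=___[2]__2   (q1,2)→(q1,_,right)
state=q1 head=4 tape=____[_]_2   (q1,_)→(q0,1,left)
state=q0 head=3 tape=___[_]1_2   (q0,_)→(q0,2,right)
state=q0 head=4 tape=___2[1]_2   (q0,1)→(q0,_,left)
state=q0 head=3 tape=___[2]__2   (q0,2)→(q2,1,right)
state=q2 head=4 tape=___1[_]_2   (q2,_)→(q2,2,left)
state=q2 head=3 tape=___[1]2_2   (q2,1)→(q1,_,right)
state=q1 head=4 tape=____[2]_2   (q1,2)→(q1,_,right)
state=q1 head=5 tape=_____[_]2   (q1,_)→(q0,1,left)
state=q0 head=4 tape=____[_]12   (q0,_)→(q0,2,right)
state=q0 head=5 tape=____2[1]2   (q0,1)→(q0,_,left)
state=q0 head=4 tape=____[2]_2
After 33 steps: state q0, head at 4, tape 2_2.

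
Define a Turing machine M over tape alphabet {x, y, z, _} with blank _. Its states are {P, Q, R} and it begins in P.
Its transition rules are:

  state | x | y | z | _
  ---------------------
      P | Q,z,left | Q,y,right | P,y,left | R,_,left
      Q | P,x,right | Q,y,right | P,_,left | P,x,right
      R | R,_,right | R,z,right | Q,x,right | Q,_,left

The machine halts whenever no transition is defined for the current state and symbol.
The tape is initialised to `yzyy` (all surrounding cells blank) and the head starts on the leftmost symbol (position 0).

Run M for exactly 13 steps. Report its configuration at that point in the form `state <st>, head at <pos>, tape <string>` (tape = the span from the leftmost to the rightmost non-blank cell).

state R, head at 5, tape yxyy

P | [y]zyy__   read y → write y, move right, go to Q
Q | y[z]yy__   read z → write _, move left, go to P
P | [y]_yy__   read y → write y, move right, go to Q
Q | y[_]yy__   read _ → write x, move right, go to P
P | yx[y]y__   read y → write y, move right, go to Q
Q | yxy[y]__   read y → write y, move right, go to Q
Q | yxyy[_]_   read _ → write x, move right, go to P
P | yxyyx[_]   read _ → write _, move left, go to R
R | yxyy[x]_   read x → write _, move right, go to R
R | yxyy_[_]   read _ → write _, move left, go to Q
Q | yxyy[_]_   read _ → write x, move right, go to P
P | yxyyx[_]   read _ → write _, move left, go to R
R | yxyy[x]_   read x → write _, move right, go to R
R | yxyy_[_]
After 13 steps: state R, head at 5, tape yxyy.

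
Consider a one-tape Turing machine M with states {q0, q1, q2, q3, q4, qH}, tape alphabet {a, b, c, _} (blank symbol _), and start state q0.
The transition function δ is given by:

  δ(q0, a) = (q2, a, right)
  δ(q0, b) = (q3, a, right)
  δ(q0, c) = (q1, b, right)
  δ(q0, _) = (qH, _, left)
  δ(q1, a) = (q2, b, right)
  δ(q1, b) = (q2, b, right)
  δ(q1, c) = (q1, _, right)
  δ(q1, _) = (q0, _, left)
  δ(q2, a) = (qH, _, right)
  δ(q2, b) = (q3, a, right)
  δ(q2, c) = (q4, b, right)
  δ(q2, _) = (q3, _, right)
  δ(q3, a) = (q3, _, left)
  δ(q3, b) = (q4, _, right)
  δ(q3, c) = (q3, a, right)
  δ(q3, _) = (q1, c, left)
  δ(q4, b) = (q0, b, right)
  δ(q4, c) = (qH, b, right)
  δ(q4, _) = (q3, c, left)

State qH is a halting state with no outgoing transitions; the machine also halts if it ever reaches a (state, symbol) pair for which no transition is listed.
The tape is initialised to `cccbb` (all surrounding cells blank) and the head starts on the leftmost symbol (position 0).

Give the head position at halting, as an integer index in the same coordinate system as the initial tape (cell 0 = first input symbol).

7

q0 | [c]ccbb___   read c → write b, move right, go to q1
q1 | b[c]cbb___   read c → write _, move right, go to q1
q1 | b_[c]bb___   read c → write _, move right, go to q1
q1 | b__[b]b___   read b → write b, move right, go to q2
q2 | b__b[b]___   read b → write a, move right, go to q3
q3 | b__ba[_]__   read _ → write c, move left, go to q1
q1 | b__b[a]c__   read a → write b, move right, go to q2
q2 | b__bb[c]__   read c → write b, move right, go to q4
q4 | b__bbb[_]_   read _ → write c, move left, go to q3
q3 | b__bb[b]c_   read b → write _, move right, go to q4
q4 | b__bb_[c]_   read c → write b, move right, go to qH
qH | b__bb_b[_]
At halt the head is at cell 7.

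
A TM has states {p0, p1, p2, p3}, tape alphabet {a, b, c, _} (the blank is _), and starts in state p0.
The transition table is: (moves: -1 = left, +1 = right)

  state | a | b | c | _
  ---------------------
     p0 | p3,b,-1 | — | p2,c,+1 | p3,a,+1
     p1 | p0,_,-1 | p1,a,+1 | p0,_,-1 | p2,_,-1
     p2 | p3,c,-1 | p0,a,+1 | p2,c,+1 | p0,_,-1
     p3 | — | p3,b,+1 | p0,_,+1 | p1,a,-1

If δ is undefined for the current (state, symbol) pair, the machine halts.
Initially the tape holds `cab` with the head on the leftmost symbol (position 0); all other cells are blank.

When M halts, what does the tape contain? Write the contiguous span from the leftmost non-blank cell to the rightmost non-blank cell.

b_a

p0 | [c]ab__   read c → write c, move +1, go to p2
p2 | c[a]b__   read a → write c, move -1, go to p3
p3 | [c]cb__   read c → write _, move +1, go to p0
p0 | _[c]b__   read c → write c, move +1, go to p2
p2 | _c[b]__   read b → write a, move +1, go to p0
p0 | _ca[_]_   read _ → write a, move +1, go to p3
p3 | _caa[_]   read _ → write a, move -1, go to p1
p1 | _ca[a]a   read a → write _, move -1, go to p0
p0 | _c[a]_a   read a → write b, move -1, go to p3
p3 | _[c]b_a   read c → write _, move +1, go to p0
p0 | __[b]_a
The non-blank tape span at halt is b_a.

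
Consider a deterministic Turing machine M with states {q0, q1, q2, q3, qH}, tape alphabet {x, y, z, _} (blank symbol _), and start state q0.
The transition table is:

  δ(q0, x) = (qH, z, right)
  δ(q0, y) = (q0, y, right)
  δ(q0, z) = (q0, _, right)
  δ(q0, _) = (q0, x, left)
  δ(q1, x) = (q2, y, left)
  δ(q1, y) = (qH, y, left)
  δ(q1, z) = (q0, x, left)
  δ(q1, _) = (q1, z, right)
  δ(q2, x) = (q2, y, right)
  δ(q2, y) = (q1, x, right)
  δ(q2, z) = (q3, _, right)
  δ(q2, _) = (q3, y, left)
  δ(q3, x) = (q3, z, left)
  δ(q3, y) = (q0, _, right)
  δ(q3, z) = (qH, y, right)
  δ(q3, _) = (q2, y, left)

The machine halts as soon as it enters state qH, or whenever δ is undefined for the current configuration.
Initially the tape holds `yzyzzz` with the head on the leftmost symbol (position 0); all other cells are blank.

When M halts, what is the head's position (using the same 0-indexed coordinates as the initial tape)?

4

q0 | [y]zyzzz_   read y → write y, move right, go to q0
q0 | y[z]yzzz_   read z → write _, move right, go to q0
q0 | y_[y]zzz_   read y → write y, move right, go to q0
q0 | y_y[z]zz_   read z → write _, move right, go to q0
q0 | y_y_[z]z_   read z → write _, move right, go to q0
q0 | y_y__[z]_   read z → write _, move right, go to q0
q0 | y_y___[_]   read _ → write x, move left, go to q0
q0 | y_y__[_]x   read _ → write x, move left, go to q0
q0 | y_y_[_]xx   read _ → write x, move left, go to q0
q0 | y_y[_]xxx   read _ → write x, move left, go to q0
q0 | y_[y]xxxx   read y → write y, move right, go to q0
q0 | y_y[x]xxx   read x → write z, move right, go to qH
qH | y_yz[x]xx
At halt the head is at cell 4.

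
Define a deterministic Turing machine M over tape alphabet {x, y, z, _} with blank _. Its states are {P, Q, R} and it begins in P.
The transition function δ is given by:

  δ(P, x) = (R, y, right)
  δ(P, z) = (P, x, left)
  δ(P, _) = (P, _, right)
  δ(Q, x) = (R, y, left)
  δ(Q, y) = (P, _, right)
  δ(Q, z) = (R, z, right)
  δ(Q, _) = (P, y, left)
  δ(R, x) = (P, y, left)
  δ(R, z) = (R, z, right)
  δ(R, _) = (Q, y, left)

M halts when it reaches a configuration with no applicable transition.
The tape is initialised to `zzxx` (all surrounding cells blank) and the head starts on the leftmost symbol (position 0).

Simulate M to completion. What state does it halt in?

P

P | _[z]zxx   read z → write x, move left, go to P
P | [_]xzxx   read _ → write _, move right, go to P
P | _[x]zxx   read x → write y, move right, go to R
R | _y[z]xx   read z → write z, move right, go to R
R | _yz[x]x   read x → write y, move left, go to P
P | _y[z]yx   read z → write x, move left, go to P
P | _[y]xyx
No transition is defined for (P, y); M halts in state P.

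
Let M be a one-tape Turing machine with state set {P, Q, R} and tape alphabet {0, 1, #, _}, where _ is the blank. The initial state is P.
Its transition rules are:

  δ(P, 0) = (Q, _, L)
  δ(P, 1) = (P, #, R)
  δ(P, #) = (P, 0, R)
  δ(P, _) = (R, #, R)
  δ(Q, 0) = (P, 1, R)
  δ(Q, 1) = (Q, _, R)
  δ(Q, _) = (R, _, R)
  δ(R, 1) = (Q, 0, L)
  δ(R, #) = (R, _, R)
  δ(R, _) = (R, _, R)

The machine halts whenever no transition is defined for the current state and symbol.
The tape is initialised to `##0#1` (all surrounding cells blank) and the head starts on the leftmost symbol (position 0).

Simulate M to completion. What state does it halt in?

P | [#]#0#1   read # → write 0, move R, go to P
P | 0[#]0#1   read # → write 0, move R, go to P
P | 00[0]#1   read 0 → write _, move L, go to Q
Q | 0[0]_#1   read 0 → write 1, move R, go to P
P | 01[_]#1   read _ → write #, move R, go to R
R | 01#[#]1   read # → write _, move R, go to R
R | 01#_[1]   read 1 → write 0, move L, go to Q
Q | 01#[_]0   read _ → write _, move R, go to R
R | 01#_[0]
No transition is defined for (R, 0); M halts in state R.

R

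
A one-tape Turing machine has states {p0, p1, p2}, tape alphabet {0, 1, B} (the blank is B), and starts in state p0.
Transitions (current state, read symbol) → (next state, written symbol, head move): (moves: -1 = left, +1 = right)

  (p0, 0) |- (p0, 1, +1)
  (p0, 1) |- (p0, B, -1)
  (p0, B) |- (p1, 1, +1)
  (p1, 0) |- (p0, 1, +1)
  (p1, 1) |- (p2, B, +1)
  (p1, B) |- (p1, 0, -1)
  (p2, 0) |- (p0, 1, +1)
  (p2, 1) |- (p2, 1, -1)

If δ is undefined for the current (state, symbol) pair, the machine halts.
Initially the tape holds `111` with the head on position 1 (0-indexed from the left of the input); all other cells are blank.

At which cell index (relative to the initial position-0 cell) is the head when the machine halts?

3

p0 | B1[1]1B   read 1 → write B, move -1, go to p0
p0 | B[1]B1B   read 1 → write B, move -1, go to p0
p0 | [B]BB1B   read B → write 1, move +1, go to p1
p1 | 1[B]B1B   read B → write 0, move -1, go to p1
p1 | [1]0B1B   read 1 → write B, move +1, go to p2
p2 | B[0]B1B   read 0 → write 1, move +1, go to p0
p0 | B1[B]1B   read B → write 1, move +1, go to p1
p1 | B11[1]B   read 1 → write B, move +1, go to p2
p2 | B11B[B]
At halt the head is at cell 3.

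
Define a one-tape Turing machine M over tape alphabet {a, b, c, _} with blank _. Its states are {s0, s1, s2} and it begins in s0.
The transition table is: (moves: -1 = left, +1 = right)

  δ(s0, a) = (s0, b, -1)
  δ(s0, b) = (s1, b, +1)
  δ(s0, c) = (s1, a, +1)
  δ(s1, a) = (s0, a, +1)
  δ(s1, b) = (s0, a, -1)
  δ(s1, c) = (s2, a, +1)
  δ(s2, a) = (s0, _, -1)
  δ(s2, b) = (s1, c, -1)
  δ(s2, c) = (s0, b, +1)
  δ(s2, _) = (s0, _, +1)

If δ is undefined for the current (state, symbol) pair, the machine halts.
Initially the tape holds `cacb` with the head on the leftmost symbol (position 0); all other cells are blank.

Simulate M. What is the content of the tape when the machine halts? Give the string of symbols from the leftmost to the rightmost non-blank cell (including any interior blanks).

s0 | _[c]acb   read c → write a, move +1, go to s1
s1 | _a[a]cb   read a → write a, move +1, go to s0
s0 | _aa[c]b   read c → write a, move +1, go to s1
s1 | _aaa[b]   read b → write a, move -1, go to s0
s0 | _aa[a]a   read a → write b, move -1, go to s0
s0 | _a[a]ba   read a → write b, move -1, go to s0
s0 | _[a]bba   read a → write b, move -1, go to s0
s0 | [_]bbba
The non-blank tape span at halt is bbba.

bbba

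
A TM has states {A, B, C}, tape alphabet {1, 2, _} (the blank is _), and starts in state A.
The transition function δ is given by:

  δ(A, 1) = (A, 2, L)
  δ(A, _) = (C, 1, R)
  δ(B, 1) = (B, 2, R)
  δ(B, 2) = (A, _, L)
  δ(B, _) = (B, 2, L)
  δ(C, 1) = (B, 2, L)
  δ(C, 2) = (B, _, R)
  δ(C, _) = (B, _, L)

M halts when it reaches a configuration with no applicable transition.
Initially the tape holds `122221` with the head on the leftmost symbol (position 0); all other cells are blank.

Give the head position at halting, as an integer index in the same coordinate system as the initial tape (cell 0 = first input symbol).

state=A head=0 tape=__[1]22221   (A,1)→(A,2,L)
state=A head=-1 tape=_[_]222221   (A,_)→(C,1,R)
state=C head=0 tape=_1[2]22221   (C,2)→(B,_,R)
state=B head=1 tape=_1_[2]2221   (B,2)→(A,_,L)
state=A head=0 tape=_1[_]_2221   (A,_)→(C,1,R)
state=C head=1 tape=_11[_]2221   (C,_)→(B,_,L)
state=B head=0 tape=_1[1]_2221   (B,1)→(B,2,R)
state=B head=1 tape=_12[_]2221   (B,_)→(B,2,L)
state=B head=0 tape=_1[2]22221   (B,2)→(A,_,L)
state=A head=-1 tape=_[1]_22221   (A,1)→(A,2,L)
state=A head=-2 tape=[_]2_22221   (A,_)→(C,1,R)
state=C head=-1 tape=1[2]_22221   (C,2)→(B,_,R)
state=B head=0 tape=1_[_]22221   (B,_)→(B,2,L)
state=B head=-1 tape=1[_]222221   (B,_)→(B,2,L)
state=B head=-2 tape=[1]2222221   (B,1)→(B,2,R)
state=B head=-1 tape=2[2]222221   (B,2)→(A,_,L)
state=A head=-2 tape=[2]_222221
At halt the head is at cell -2.

-2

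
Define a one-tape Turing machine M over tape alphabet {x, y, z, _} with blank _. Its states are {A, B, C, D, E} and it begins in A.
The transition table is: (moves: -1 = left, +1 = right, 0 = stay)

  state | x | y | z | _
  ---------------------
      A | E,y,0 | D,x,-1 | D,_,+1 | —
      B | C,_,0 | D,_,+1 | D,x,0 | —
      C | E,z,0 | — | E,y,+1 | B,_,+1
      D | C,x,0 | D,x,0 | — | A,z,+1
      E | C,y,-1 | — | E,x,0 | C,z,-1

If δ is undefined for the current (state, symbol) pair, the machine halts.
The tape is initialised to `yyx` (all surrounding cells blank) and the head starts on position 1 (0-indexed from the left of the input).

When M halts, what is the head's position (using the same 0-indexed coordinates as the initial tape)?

4

state=A head=1 tape=_y[y]x__   (A,y)→(D,x,-1)
state=D head=0 tape=_[y]xx__   (D,y)→(D,x,0)
state=D head=0 tape=_[x]xx__   (D,x)→(C,x,0)
state=C head=0 tape=_[x]xx__   (C,x)→(E,z,0)
state=E head=0 tape=_[z]xx__   (E,z)→(E,x,0)
state=E head=0 tape=_[x]xx__   (E,x)→(C,y,-1)
state=C head=-1 tape=[_]yxx__   (C,_)→(B,_,+1)
state=B head=0 tape=_[y]xx__   (B,y)→(D,_,+1)
state=D head=1 tape=__[x]x__   (D,x)→(C,x,0)
state=C head=1 tape=__[x]x__   (C,x)→(E,z,0)
state=E head=1 tape=__[z]x__   (E,z)→(E,x,0)
state=E head=1 tape=__[x]x__   (E,x)→(C,y,-1)
state=C head=0 tape=_[_]yx__   (C,_)→(B,_,+1)
state=B head=1 tape=__[y]x__   (B,y)→(D,_,+1)
state=D head=2 tape=___[x]__   (D,x)→(C,x,0)
state=C head=2 tape=___[x]__   (C,x)→(E,z,0)
state=E head=2 tape=___[z]__   (E,z)→(E,x,0)
state=E head=2 tape=___[x]__   (E,x)→(C,y,-1)
state=C head=1 tape=__[_]y__   (C,_)→(B,_,+1)
state=B head=2 tape=___[y]__   (B,y)→(D,_,+1)
state=D head=3 tape=____[_]_   (D,_)→(A,z,+1)
state=A head=4 tape=____z[_]
At halt the head is at cell 4.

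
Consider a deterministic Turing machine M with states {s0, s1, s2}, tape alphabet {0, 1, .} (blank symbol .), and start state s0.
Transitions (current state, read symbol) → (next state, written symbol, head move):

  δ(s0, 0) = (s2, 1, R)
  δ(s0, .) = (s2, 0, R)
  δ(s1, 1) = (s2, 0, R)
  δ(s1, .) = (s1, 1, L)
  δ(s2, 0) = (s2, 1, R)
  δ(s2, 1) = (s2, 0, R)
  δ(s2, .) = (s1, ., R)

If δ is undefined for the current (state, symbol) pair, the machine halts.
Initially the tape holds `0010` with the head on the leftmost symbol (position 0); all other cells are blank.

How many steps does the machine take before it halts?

s0 | [0]010....   read 0 → write 1, move R, go to s2
s2 | 1[0]10....   read 0 → write 1, move R, go to s2
s2 | 11[1]0....   read 1 → write 0, move R, go to s2
s2 | 110[0]....   read 0 → write 1, move R, go to s2
s2 | 1101[.]...   read . → write ., move R, go to s1
s1 | 1101.[.]..   read . → write 1, move L, go to s1
s1 | 1101[.]1..   read . → write 1, move L, go to s1
s1 | 110[1]11..   read 1 → write 0, move R, go to s2
s2 | 1100[1]1..   read 1 → write 0, move R, go to s2
s2 | 11000[1]..   read 1 → write 0, move R, go to s2
s2 | 110000[.].   read . → write ., move R, go to s1
s1 | 110000.[.]   read . → write 1, move L, go to s1
s1 | 110000[.]1   read . → write 1, move L, go to s1
s1 | 11000[0]11
M halts after 13 transitions.

13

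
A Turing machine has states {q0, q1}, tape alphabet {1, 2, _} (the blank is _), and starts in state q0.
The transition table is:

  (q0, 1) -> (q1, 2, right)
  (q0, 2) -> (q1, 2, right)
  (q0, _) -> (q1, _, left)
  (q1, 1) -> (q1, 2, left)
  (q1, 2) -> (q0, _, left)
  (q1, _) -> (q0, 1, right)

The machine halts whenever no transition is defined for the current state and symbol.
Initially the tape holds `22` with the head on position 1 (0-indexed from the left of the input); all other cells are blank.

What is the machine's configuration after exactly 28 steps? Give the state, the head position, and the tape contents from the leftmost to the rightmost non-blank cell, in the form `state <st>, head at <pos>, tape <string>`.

state=q0 head=1 tape=2[2]_____   (q0,2)→(q1,2,right)
state=q1 head=2 tape=22[_]____   (q1,_)→(q0,1,right)
state=q0 head=3 tape=221[_]___   (q0,_)→(q1,_,left)
state=q1 head=2 tape=22[1]____   (q1,1)→(q1,2,left)
state=q1 head=1 tape=2[2]2____   (q1,2)→(q0,_,left)
state=q0 head=0 tape=[2]_2____   (q0,2)→(q1,2,right)
state=q1 head=1 tape=2[_]2____   (q1,_)→(q0,1,right)
state=q0 head=2 tape=21[2]____   (q0,2)→(q1,2,right)
state=q1 head=3 tape=212[_]___   (q1,_)→(q0,1,right)
state=q0 head=4 tape=2121[_]__   (q0,_)→(q1,_,left)
state=q1 head=3 tape=212[1]___   (q1,1)→(q1,2,left)
state=q1 head=2 tape=21[2]2___   (q1,2)→(q0,_,left)
state=q0 head=1 tape=2[1]_2___   (q0,1)→(q1,2,right)
state=q1 head=2 tape=22[_]2___   (q1,_)→(q0,1,right)
state=q0 head=3 tape=221[2]___   (q0,2)→(q1,2,right)
state=q1 head=4 tape=2212[_]__   (q1,_)→(q0,1,right)
state=q0 head=5 tape=22121[_]_   (q0,_)→(q1,_,left)
state=q1 head=4 tape=2212[1]__   (q1,1)→(q1,2,left)
state=q1 head=3 tape=221[2]2__   (q1,2)→(q0,_,left)
state=q0 head=2 tape=22[1]_2__   (q0,1)→(q1,2,right)
state=q1 head=3 tape=222[_]2__   (q1,_)→(q0,1,right)
state=q0 head=4 tape=2221[2]__   (q0,2)→(q1,2,right)
state=q1 head=5 tape=22212[_]_   (q1,_)→(q0,1,right)
state=q0 head=6 tape=222121[_]   (q0,_)→(q1,_,left)
state=q1 head=5 tape=22212[1]_   (q1,1)→(q1,2,left)
state=q1 head=4 tape=2221[2]2_   (q1,2)→(q0,_,left)
state=q0 head=3 tape=222[1]_2_   (q0,1)→(q1,2,right)
state=q1 head=4 tape=2222[_]2_   (q1,_)→(q0,1,right)
state=q0 head=5 tape=22221[2]_
After 28 steps: state q0, head at 5, tape 222212.

state q0, head at 5, tape 222212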